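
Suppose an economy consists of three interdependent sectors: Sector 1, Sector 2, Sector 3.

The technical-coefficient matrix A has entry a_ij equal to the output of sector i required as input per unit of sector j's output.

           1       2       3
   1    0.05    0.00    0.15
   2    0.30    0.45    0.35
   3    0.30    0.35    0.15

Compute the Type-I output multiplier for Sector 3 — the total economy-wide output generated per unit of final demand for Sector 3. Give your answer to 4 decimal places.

m_3 = 3.4204

I − A =
  [   0.95     0.00    -0.15]
  [  -0.30     0.55    -0.35]
  [  -0.30    -0.35     0.85]
Cofactors of I−A, C_ij = (−1)^(i+j)·(minor ij) (rows/columns in the sector order above):
  C_11 = (0.55)(0.85) − (-0.35)(-0.35) = 0.3450
  C_12 = −[(-0.30)(0.85) − (-0.35)(-0.30)] = 0.3600
  C_13 = (-0.30)(-0.35) − (0.55)(-0.30) = 0.2700
  C_21 = −[(0.00)(0.85) − (-0.15)(-0.35)] = 0.0525
  C_22 = (0.95)(0.85) − (-0.15)(-0.30) = 0.7625
  C_23 = −[(0.95)(-0.35) − (0.00)(-0.30)] = 0.3325
  C_31 = (0.00)(-0.35) − (-0.15)(0.55) = 0.0825
  C_32 = −[(0.95)(-0.35) − (-0.15)(-0.30)] = 0.3775
  C_33 = (0.95)(0.55) − (0.00)(-0.30) = 0.5225
det(I−A) = Σ_j (I−A)_1j·C_1j = (0.95)(0.3450) + (0.00)(0.3600) + (-0.15)(0.2700) = 0.28725
adj(I−A) = Cᵀ =
  [ 0.3450   0.0525   0.0825]
  [ 0.3600   0.7625   0.3775]
  [ 0.2700   0.3325   0.5225]
(I − A)⁻¹ = adj(I−A) / det(I−A) ≈
  [   1.20104     0.18277     0.28721]
  [   1.25326     2.65448     1.31419]
  [   0.93995     1.15753     1.81897]
The output multiplier for sector j is the column-j sum of the Leontief inverse (I − A)⁻¹ = adj(I−A) / det(I−A).
Column 3 of adj(I−A): (0.0825, 0.3775, 0.5225); det(I−A) = 0.28725.
m_3 = (0.0825 + 0.3775 + 0.5225) / 0.28725 = 0.9825 / 0.28725 ≈ 3.4204.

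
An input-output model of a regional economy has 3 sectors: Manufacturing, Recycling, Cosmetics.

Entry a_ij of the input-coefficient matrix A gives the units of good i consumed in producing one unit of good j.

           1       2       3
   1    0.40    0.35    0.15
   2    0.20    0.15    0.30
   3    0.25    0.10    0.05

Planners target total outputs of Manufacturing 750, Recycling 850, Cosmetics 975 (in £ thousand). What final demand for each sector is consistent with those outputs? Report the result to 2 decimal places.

d_1 = 6.25, d_2 = 280.00, d_3 = 653.75

I − A =
  [   0.60    -0.35    -0.15]
  [  -0.20     0.85    -0.30]
  [  -0.25    -0.10     0.95]
d = (I − A) x:
  d_1 = (+0.60)·750 + (-0.35)·850 + (-0.15)·975 = 6.25
  d_2 = (-0.20)·750 + (+0.85)·850 + (-0.30)·975 = 280.00
  d_3 = (-0.25)·750 + (-0.10)·850 + (+0.95)·975 = 653.75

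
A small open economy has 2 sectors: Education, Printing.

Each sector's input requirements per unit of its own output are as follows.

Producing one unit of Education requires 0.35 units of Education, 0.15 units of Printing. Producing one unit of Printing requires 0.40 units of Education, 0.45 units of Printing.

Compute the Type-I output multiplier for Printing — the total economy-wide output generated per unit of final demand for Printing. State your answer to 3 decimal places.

I − A =
  [   0.65    -0.40]
  [  -0.15     0.55]
det(I−A) = (0.65)(0.55) − (-0.40)(-0.15) = 0.2975
adj(I−A) = [[0.55, 0.40], [0.15, 0.65]]
(I − A)⁻¹ = adj(I−A) / det(I−A) ≈
  [   1.8487     1.3445]
  [   0.5042     2.1849]
The output multiplier for sector j is the column-j sum of the Leontief inverse (I − A)⁻¹ = adj(I−A) / det(I−A).
Column P of adj(I−A): (0.40, 0.65); det(I−A) = 0.2975.
m_P = (0.40 + 0.65) / 0.2975 = 1.05 / 0.2975 ≈ 3.529.

m_P = 3.529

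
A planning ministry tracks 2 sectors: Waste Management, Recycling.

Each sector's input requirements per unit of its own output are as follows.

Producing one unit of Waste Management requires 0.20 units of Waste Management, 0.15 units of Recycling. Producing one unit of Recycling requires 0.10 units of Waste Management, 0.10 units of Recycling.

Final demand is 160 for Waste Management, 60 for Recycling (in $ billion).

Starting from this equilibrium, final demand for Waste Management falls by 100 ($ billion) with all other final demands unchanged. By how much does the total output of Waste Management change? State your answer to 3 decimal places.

Δx_1 = -127.660

I − A =
  [   0.80    -0.10]
  [  -0.15     0.90]
det(I−A) = (0.80)(0.90) − (-0.10)(-0.15) = 0.7050
adj(I−A) = [[0.90, 0.10], [0.15, 0.80]]
(I − A)⁻¹ = adj(I−A) / det(I−A) ≈
  [   1.2766     0.1418]
  [   0.2128     1.1348]
Δx = (I − A)⁻¹ Δd with Δd having -100 in the Waste Management component and 0 elsewhere.
So Δx_1 = L_11 · (-100), where L_11 = adj(I−A)_11 / det(I−A) = 0.90 / 0.7050.
Δx_1 = 0.90 × (-100) / 0.7050 = -90.00 / 0.7050 ≈ -127.660.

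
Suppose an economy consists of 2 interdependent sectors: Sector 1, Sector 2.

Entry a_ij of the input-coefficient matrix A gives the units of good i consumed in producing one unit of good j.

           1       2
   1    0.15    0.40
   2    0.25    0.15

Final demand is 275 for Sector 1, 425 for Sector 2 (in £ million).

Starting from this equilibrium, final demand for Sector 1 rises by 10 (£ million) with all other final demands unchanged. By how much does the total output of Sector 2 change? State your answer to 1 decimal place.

I − A =
  [   0.85    -0.40]
  [  -0.25     0.85]
det(I−A) = (0.85)(0.85) − (-0.40)(-0.25) = 0.6225
adj(I−A) = [[0.85, 0.40], [0.25, 0.85]]
(I − A)⁻¹ = adj(I−A) / det(I−A) ≈
  [   1.3655     0.6426]
  [   0.4016     1.3655]
Δx = (I − A)⁻¹ Δd with Δd having +10 in the Sector 1 component and 0 elsewhere.
So Δx_2 = L_21 · (+10), where L_21 = adj(I−A)_21 / det(I−A) = 0.25 / 0.6225.
Δx_2 = 0.25 × (+10) / 0.6225 = 2.50 / 0.6225 ≈ 4.0.

Δx_2 = 4.0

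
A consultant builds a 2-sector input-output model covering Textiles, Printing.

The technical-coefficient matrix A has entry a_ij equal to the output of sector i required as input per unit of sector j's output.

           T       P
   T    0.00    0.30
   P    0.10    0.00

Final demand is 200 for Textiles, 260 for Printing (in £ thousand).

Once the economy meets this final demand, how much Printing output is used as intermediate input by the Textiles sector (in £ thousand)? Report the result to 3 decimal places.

I − A =
  [   1.00    -0.30]
  [  -0.10     1.00]
det(I−A) = (1.00)(1.00) − (-0.30)(-0.10) = 0.9700
adj(I−A) = [[1.00, 0.30], [0.10, 1.00]]
(I − A)⁻¹ = adj(I−A) / det(I−A) ≈
  [   1.0309     0.3093]
  [   0.1031     1.0309]
First solve x = (I − A)⁻¹ d = adj(I−A)·d / det(I−A); in particular x_T = (1.00·200 + 0.30·260) / 0.9700 = 278.00 / 0.9700 ≈ 286.59794.
Intermediate flow from P to T: z_PT = a_PT · x_T = 0.10 × 278.00 / 0.9700 = 27.80 / 0.9700 ≈ 28.660.

z_PT = 28.660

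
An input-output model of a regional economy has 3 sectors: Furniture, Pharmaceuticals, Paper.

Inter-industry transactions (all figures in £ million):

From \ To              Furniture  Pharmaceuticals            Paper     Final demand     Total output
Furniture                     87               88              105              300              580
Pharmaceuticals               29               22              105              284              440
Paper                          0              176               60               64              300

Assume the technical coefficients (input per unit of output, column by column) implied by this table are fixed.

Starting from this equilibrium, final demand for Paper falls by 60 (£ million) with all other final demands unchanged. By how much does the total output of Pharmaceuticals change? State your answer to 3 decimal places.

Technical coefficients a_ij = z_ij / X_j:
  a_11 = 87/580 = 0.15, a_21 = 29/580 = 0.05, a_31 = 0/580 = 0.00
  a_12 = 88/440 = 0.20, a_22 = 22/440 = 0.05, a_32 = 176/440 = 0.40
  a_13 = 105/300 = 0.35, a_23 = 105/300 = 0.35, a_33 = 60/300 = 0.20
I − A =
  [   0.85    -0.20    -0.35]
  [  -0.05     0.95    -0.35]
  [   0.00    -0.40     0.80]
Cofactors of I−A, C_ij = (−1)^(i+j)·(minor ij) (rows/columns in the sector order above):
  C_11 = (0.95)(0.80) − (-0.35)(-0.40) = 0.6200
  C_12 = −[(-0.05)(0.80) − (-0.35)(0.00)] = 0.0400
  C_13 = (-0.05)(-0.40) − (0.95)(0.00) = 0.0200
  C_21 = −[(-0.20)(0.80) − (-0.35)(-0.40)] = 0.3000
  C_22 = (0.85)(0.80) − (-0.35)(0.00) = 0.6800
  C_23 = −[(0.85)(-0.40) − (-0.20)(0.00)] = 0.3400
  C_31 = (-0.20)(-0.35) − (-0.35)(0.95) = 0.4025
  C_32 = −[(0.85)(-0.35) − (-0.35)(-0.05)] = 0.3150
  C_33 = (0.85)(0.95) − (-0.20)(-0.05) = 0.7975
det(I−A) = Σ_j (I−A)_1j·C_1j = (0.85)(0.6200) + (-0.20)(0.0400) + (-0.35)(0.0200) = 0.5120
adj(I−A) = Cᵀ =
  [ 0.6200   0.3000   0.4025]
  [ 0.0400   0.6800   0.3150]
  [ 0.0200   0.3400   0.7975]
(I − A)⁻¹ = adj(I−A) / det(I−A) ≈
  [   1.2109     0.5859     0.7861]
  [   0.0781     1.3281     0.6152]
  [   0.0391     0.6641     1.5576]
Δx = (I − A)⁻¹ Δd with Δd having -60 in the Paper component and 0 elsewhere.
So Δx_2 = L_23 · (-60), where L_23 = adj(I−A)_23 / det(I−A) = 0.3150 / 0.5120.
Δx_2 = 0.3150 × (-60) / 0.5120 = -18.90 / 0.5120 ≈ -36.914.

Δx_2 = -36.914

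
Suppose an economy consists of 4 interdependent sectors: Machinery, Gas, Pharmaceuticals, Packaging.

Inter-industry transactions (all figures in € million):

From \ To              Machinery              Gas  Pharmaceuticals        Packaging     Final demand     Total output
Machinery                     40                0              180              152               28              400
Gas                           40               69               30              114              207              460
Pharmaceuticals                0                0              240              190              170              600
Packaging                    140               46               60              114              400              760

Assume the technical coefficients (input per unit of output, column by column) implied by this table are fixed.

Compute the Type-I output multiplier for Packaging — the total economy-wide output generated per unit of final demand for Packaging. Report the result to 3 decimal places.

Technical coefficients a_ij = z_ij / X_j:
  a_11 = 40/400 = 0.10, a_21 = 40/400 = 0.10, a_31 = 0/400 = 0.00, a_41 = 140/400 = 0.35
  a_12 = 0/460 = 0.00, a_22 = 69/460 = 0.15, a_32 = 0/460 = 0.00, a_42 = 46/460 = 0.10
  a_13 = 180/600 = 0.30, a_23 = 30/600 = 0.05, a_33 = 240/600 = 0.40, a_43 = 60/600 = 0.10
  a_14 = 152/760 = 0.20, a_24 = 114/760 = 0.15, a_34 = 190/760 = 0.25, a_44 = 114/760 = 0.15
I − A =
  [   0.90     0.00    -0.30    -0.20]
  [  -0.10     0.85    -0.05    -0.15]
  [   0.00     0.00     0.60    -0.25]
  [  -0.35    -0.10    -0.10     0.85]
Compute the cofactors C_ij = (−1)^(i+j)·(3×3 minor ij) of I−A; the adjugate is their transpose:
adj(I−A) = Cᵀ =
  [ 0.402000   0.019500   0.230250   0.165750]
  [ 0.084375   0.368250   0.091500   0.111750]
  [ 0.076875   0.022500   0.575250   0.191250]
  [ 0.184500   0.054000   0.173250   0.459000]
det(I−A) = Σ_j (I−A)_1j·C_1j = (0.90)(0.402000) + (0.00)(0.084375) + (-0.30)(0.076875) + (-0.20)(0.184500) = 0.3018375
(I − A)⁻¹ = adj(I−A) / det(I−A) ≈
  [   1.3318     0.0646     0.7628     0.5491]
  [   0.2795     1.2200     0.3031     0.3702]
  [   0.2547     0.0745     1.9058     0.6336]
  [   0.6113     0.1789     0.5740     1.5207]
The output multiplier for sector j is the column-j sum of the Leontief inverse (I − A)⁻¹ = adj(I−A) / det(I−A).
Column 4 of adj(I−A): (0.165750, 0.111750, 0.191250, 0.459000); det(I−A) = 0.3018375.
m_4 = (0.165750 + 0.111750 + 0.191250 + 0.459000) / 0.3018375 = 0.92775 / 0.3018375 ≈ 3.074.

m_4 = 3.074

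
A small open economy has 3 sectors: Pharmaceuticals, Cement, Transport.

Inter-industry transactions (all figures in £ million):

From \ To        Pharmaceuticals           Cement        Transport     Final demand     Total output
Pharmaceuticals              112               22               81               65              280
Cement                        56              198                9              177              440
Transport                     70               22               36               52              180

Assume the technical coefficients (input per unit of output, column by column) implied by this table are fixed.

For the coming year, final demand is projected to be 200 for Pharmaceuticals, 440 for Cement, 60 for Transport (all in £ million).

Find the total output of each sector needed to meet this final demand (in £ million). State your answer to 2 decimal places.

x_P = 693.33, x_C = 1084.80, x_T = 359.47

Technical coefficients a_ij = z_ij / X_j:
  a_PP = 112/280 = 0.40, a_CP = 56/280 = 0.20, a_TP = 70/280 = 0.25
  a_PC = 22/440 = 0.05, a_CC = 198/440 = 0.45, a_TC = 22/440 = 0.05
  a_PT = 81/180 = 0.45, a_CT = 9/180 = 0.05, a_TT = 36/180 = 0.20
I − A =
  [   0.60    -0.05    -0.45]
  [  -0.20     0.55    -0.05]
  [  -0.25    -0.05     0.80]
Cofactors of I−A, C_ij = (−1)^(i+j)·(minor ij) (rows/columns in the sector order above):
  C_11 = (0.55)(0.80) − (-0.05)(-0.05) = 0.4375
  C_12 = −[(-0.20)(0.80) − (-0.05)(-0.25)] = 0.1725
  C_13 = (-0.20)(-0.05) − (0.55)(-0.25) = 0.1475
  C_21 = −[(-0.05)(0.80) − (-0.45)(-0.05)] = 0.0625
  C_22 = (0.60)(0.80) − (-0.45)(-0.25) = 0.3675
  C_23 = −[(0.60)(-0.05) − (-0.05)(-0.25)] = 0.0425
  C_31 = (-0.05)(-0.05) − (-0.45)(0.55) = 0.2500
  C_32 = −[(0.60)(-0.05) − (-0.45)(-0.20)] = 0.1200
  C_33 = (0.60)(0.55) − (-0.05)(-0.20) = 0.3200
det(I−A) = Σ_j (I−A)_1j·C_1j = (0.60)(0.4375) + (-0.05)(0.1725) + (-0.45)(0.1475) = 0.1875
adj(I−A) = Cᵀ =
  [ 0.4375   0.0625   0.2500]
  [ 0.1725   0.3675   0.1200]
  [ 0.1475   0.0425   0.3200]
(I − A)⁻¹ = adj(I−A) / det(I−A) ≈
  [   2.3333     0.3333     1.3333]
  [   0.9200     1.9600     0.6400]
  [   0.7867     0.2267     1.7067]
x = (I − A)⁻¹ d = adj(I−A)·d / det(I−A), with det(I−A) = 0.1875:
  x_P = (0.4375·200 + 0.0625·440 + 0.2500·60) / 0.1875 = 130.00 / 0.1875 ≈ 693.33
  x_C = (0.1725·200 + 0.3675·440 + 0.1200·60) / 0.1875 = 203.40 / 0.1875 = 1084.80
  x_T = (0.1475·200 + 0.0425·440 + 0.3200·60) / 0.1875 = 67.40 / 0.1875 ≈ 359.47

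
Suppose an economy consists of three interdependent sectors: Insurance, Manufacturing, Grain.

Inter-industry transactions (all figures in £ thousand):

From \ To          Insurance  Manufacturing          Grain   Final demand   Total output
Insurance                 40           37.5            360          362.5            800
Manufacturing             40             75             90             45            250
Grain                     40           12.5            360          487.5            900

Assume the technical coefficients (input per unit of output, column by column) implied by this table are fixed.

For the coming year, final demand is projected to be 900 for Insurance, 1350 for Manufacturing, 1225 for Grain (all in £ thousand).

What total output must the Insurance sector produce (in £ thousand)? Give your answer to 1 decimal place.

x_1 = 2362.0

Technical coefficients a_ij = z_ij / X_j:
  a_11 = 40/800 = 0.05, a_21 = 40/800 = 0.05, a_31 = 40/800 = 0.05
  a_12 = 37.5/250 = 0.15, a_22 = 75/250 = 0.30, a_32 = 12.5/250 = 0.05
  a_13 = 360/900 = 0.40, a_23 = 90/900 = 0.10, a_33 = 360/900 = 0.40
I − A =
  [   0.95    -0.15    -0.40]
  [  -0.05     0.70    -0.10]
  [  -0.05    -0.05     0.60]
Cofactors of I−A, C_ij = (−1)^(i+j)·(minor ij) (rows/columns in the sector order above):
  C_11 = (0.70)(0.60) − (-0.10)(-0.05) = 0.4150
  C_12 = −[(-0.05)(0.60) − (-0.10)(-0.05)] = 0.0350
  C_13 = (-0.05)(-0.05) − (0.70)(-0.05) = 0.0375
  C_21 = −[(-0.15)(0.60) − (-0.40)(-0.05)] = 0.1100
  C_22 = (0.95)(0.60) − (-0.40)(-0.05) = 0.5500
  C_23 = −[(0.95)(-0.05) − (-0.15)(-0.05)] = 0.0550
  C_31 = (-0.15)(-0.10) − (-0.40)(0.70) = 0.2950
  C_32 = −[(0.95)(-0.10) − (-0.40)(-0.05)] = 0.1150
  C_33 = (0.95)(0.70) − (-0.15)(-0.05) = 0.6575
det(I−A) = Σ_j (I−A)_1j·C_1j = (0.95)(0.4150) + (-0.15)(0.0350) + (-0.40)(0.0375) = 0.3740
adj(I−A) = Cᵀ =
  [ 0.4150   0.1100   0.2950]
  [ 0.0350   0.5500   0.1150]
  [ 0.0375   0.0550   0.6575]
(I − A)⁻¹ = adj(I−A) / det(I−A) ≈
  [   1.1096     0.2941     0.7888]
  [   0.0936     1.4706     0.3075]
  [   0.1003     0.1471     1.7580]
x = (I − A)⁻¹ d = adj(I−A)·d / det(I−A), with det(I−A) = 0.3740:
  x_1 = (0.4150·900 + 0.1100·1350 + 0.2950·1225) / 0.3740 = 883.375 / 0.3740 ≈ 2362.0
  x_2 = (0.0350·900 + 0.5500·1350 + 0.1150·1225) / 0.3740 = 914.875 / 0.3740 ≈ 2446.2
  x_3 = (0.0375·900 + 0.0550·1350 + 0.6575·1225) / 0.3740 = 913.4375 / 0.3740 ≈ 2442.3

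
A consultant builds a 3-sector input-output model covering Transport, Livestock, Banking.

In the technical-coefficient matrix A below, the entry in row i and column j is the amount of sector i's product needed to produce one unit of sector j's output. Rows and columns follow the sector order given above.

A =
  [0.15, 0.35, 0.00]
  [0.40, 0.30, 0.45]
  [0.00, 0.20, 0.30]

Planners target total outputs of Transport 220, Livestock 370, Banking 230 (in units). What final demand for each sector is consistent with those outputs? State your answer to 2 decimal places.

d_1 = 57.50, d_2 = 67.50, d_3 = 87.00

I − A =
  [   0.85    -0.35     0.00]
  [  -0.40     0.70    -0.45]
  [   0.00    -0.20     0.70]
d = (I − A) x:
  d_1 = (+0.85)·220 + (-0.35)·370 + (+0.00)·230 = 57.50
  d_2 = (-0.40)·220 + (+0.70)·370 + (-0.45)·230 = 67.50
  d_3 = (+0.00)·220 + (-0.20)·370 + (+0.70)·230 = 87.00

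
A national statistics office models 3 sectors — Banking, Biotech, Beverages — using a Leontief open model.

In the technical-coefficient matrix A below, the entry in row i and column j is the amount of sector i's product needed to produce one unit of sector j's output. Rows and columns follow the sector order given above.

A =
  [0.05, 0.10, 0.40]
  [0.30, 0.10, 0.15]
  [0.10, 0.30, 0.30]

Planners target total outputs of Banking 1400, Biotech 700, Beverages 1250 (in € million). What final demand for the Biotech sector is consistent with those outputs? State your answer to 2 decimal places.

d_2 = 22.50

I − A =
  [   0.95    -0.10    -0.40]
  [  -0.30     0.90    -0.15]
  [  -0.10    -0.30     0.70]
d = (I − A) x:
  d_1 = (+0.95)·1400 + (-0.10)·700 + (-0.40)·1250 = 760.00
  d_2 = (-0.30)·1400 + (+0.90)·700 + (-0.15)·1250 = 22.50
  d_3 = (-0.10)·1400 + (-0.30)·700 + (+0.70)·1250 = 525.00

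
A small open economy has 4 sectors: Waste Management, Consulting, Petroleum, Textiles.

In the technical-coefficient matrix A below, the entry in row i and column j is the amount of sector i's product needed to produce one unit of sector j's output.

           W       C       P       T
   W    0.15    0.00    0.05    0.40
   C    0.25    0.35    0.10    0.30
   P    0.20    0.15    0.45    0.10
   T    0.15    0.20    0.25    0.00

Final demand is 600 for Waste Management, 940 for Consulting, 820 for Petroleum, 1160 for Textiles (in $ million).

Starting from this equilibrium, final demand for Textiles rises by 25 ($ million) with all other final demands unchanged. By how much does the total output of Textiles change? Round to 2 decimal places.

I − A =
  [   0.85     0.00    -0.05    -0.40]
  [  -0.25     0.65    -0.10    -0.30]
  [  -0.20    -0.15     0.55    -0.10]
  [  -0.15    -0.20    -0.25     1.00]
Compute the cofactors C_ij = (−1)^(i+j)·(3×3 minor ij) of I−A; the adjugate is their transpose:
adj(I−A) = Cᵀ =
  [ 0.28000   0.06750   0.10250   0.14250]
  [ 0.19250   0.38250   0.18250   0.21000]
  [ 0.17700   0.15150   0.44250   0.16050]
  [ 0.12475   0.12450   0.16250   0.28275]
det(I−A) = Σ_j (I−A)_1j·C_1j = (0.85)(0.28000) + (0.00)(0.19250) + (-0.05)(0.17700) + (-0.40)(0.12475) = 0.17925
(I − A)⁻¹ = adj(I−A) / det(I−A) ≈
  [   1.5621     0.3766     0.5718     0.7950]
  [   1.0739     2.1339     1.0181     1.1715]
  [   0.9874     0.8452     2.4686     0.8954]
  [   0.6960     0.6946     0.9066     1.5774]
Δx = (I − A)⁻¹ Δd with Δd having +25 in the Textiles component and 0 elsewhere.
So Δx_T = L_TT · (+25), where L_TT = adj(I−A)_TT / det(I−A) = 0.28275 / 0.17925.
Δx_T = 0.28275 × (+25) / 0.17925 = 7.06875 / 0.17925 ≈ 39.44.

Δx_T = 39.44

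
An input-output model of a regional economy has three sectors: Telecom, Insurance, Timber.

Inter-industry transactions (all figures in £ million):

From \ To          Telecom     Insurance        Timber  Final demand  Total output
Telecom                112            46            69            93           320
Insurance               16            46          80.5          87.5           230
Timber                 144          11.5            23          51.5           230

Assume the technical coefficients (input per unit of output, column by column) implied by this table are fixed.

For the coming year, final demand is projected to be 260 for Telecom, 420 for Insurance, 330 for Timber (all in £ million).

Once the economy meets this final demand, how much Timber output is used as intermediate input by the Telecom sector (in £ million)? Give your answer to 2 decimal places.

Technical coefficients a_ij = z_ij / X_j:
  a_11 = 112/320 = 0.35, a_21 = 16/320 = 0.05, a_31 = 144/320 = 0.45
  a_12 = 46/230 = 0.20, a_22 = 46/230 = 0.20, a_32 = 11.5/230 = 0.05
  a_13 = 69/230 = 0.30, a_23 = 80.5/230 = 0.35, a_33 = 23/230 = 0.10
I − A =
  [   0.65    -0.20    -0.30]
  [  -0.05     0.80    -0.35]
  [  -0.45    -0.05     0.90]
Cofactors of I−A, C_ij = (−1)^(i+j)·(minor ij) (rows/columns in the sector order above):
  C_11 = (0.80)(0.90) − (-0.35)(-0.05) = 0.7025
  C_12 = −[(-0.05)(0.90) − (-0.35)(-0.45)] = 0.2025
  C_13 = (-0.05)(-0.05) − (0.80)(-0.45) = 0.3625
  C_21 = −[(-0.20)(0.90) − (-0.30)(-0.05)] = 0.1950
  C_22 = (0.65)(0.90) − (-0.30)(-0.45) = 0.4500
  C_23 = −[(0.65)(-0.05) − (-0.20)(-0.45)] = 0.1225
  C_31 = (-0.20)(-0.35) − (-0.30)(0.80) = 0.3100
  C_32 = −[(0.65)(-0.35) − (-0.30)(-0.05)] = 0.2425
  C_33 = (0.65)(0.80) − (-0.20)(-0.05) = 0.5100
det(I−A) = Σ_j (I−A)_1j·C_1j = (0.65)(0.7025) + (-0.20)(0.2025) + (-0.30)(0.3625) = 0.307375
adj(I−A) = Cᵀ =
  [ 0.7025   0.1950   0.3100]
  [ 0.2025   0.4500   0.2425]
  [ 0.3625   0.1225   0.5100]
(I − A)⁻¹ = adj(I−A) / det(I−A) ≈
  [   2.2855     0.6344     1.0085]
  [   0.6588     1.4640     0.7889]
  [   1.1793     0.3985     1.6592]
First solve x = (I − A)⁻¹ d = adj(I−A)·d / det(I−A); in particular x_1 = (0.7025·260 + 0.1950·420 + 0.3100·330) / 0.307375 = 366.85 / 0.307375 ≈ 1193.4933.
Intermediate flow from 3 to 1: z_31 = a_31 · x_1 = 0.45 × 366.85 / 0.307375 = 165.0825 / 0.307375 ≈ 537.07.

z_31 = 537.07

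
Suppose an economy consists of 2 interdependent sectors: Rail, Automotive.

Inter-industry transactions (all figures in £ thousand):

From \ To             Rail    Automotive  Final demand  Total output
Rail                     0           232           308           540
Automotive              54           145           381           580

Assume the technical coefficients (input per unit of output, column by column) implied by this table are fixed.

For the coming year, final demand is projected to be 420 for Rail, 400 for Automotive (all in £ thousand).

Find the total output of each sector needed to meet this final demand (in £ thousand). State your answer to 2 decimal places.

Technical coefficients a_ij = z_ij / X_j:
  a_11 = 0/540 = 0.00, a_21 = 54/540 = 0.10
  a_12 = 232/580 = 0.40, a_22 = 145/580 = 0.25
I − A =
  [   1.00    -0.40]
  [  -0.10     0.75]
det(I−A) = (1.00)(0.75) − (-0.40)(-0.10) = 0.7100
adj(I−A) = [[0.75, 0.40], [0.10, 1.00]]
(I − A)⁻¹ = adj(I−A) / det(I−A) ≈
  [   1.0563     0.5634]
  [   0.1408     1.4085]
x = (I − A)⁻¹ d = adj(I−A)·d / det(I−A), with det(I−A) = 0.7100:
  x_1 = (0.75·420 + 0.40·400) / 0.7100 = 475.00 / 0.7100 ≈ 669.01
  x_2 = (0.10·420 + 1.00·400) / 0.7100 = 442.00 / 0.7100 ≈ 622.54

x_1 = 669.01, x_2 = 622.54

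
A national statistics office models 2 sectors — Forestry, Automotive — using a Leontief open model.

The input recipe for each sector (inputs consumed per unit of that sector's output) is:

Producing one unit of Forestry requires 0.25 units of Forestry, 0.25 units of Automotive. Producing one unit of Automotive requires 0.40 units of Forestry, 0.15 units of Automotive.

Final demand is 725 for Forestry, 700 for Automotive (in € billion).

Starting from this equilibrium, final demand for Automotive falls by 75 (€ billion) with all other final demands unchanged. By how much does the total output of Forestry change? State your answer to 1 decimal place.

I − A =
  [   0.75    -0.40]
  [  -0.25     0.85]
det(I−A) = (0.75)(0.85) − (-0.40)(-0.25) = 0.5375
adj(I−A) = [[0.85, 0.40], [0.25, 0.75]]
(I − A)⁻¹ = adj(I−A) / det(I−A) ≈
  [   1.5814     0.7442]
  [   0.4651     1.3953]
Δx = (I − A)⁻¹ Δd with Δd having -75 in the Automotive component and 0 elsewhere.
So Δx_F = L_FA · (-75), where L_FA = adj(I−A)_FA / det(I−A) = 0.40 / 0.5375.
Δx_F = 0.40 × (-75) / 0.5375 = -30.00 / 0.5375 ≈ -55.8.

Δx_F = -55.8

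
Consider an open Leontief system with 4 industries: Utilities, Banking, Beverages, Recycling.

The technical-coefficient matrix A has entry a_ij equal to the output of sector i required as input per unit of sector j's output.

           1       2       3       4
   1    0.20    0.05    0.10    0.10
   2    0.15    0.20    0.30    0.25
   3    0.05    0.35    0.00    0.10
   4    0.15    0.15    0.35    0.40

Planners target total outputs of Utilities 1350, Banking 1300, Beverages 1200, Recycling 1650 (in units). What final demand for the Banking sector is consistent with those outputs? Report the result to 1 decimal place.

I − A =
  [   0.80    -0.05    -0.10    -0.10]
  [  -0.15     0.80    -0.30    -0.25]
  [  -0.05    -0.35     1.00    -0.10]
  [  -0.15    -0.15    -0.35     0.60]
d = (I − A) x:
  d_1 = (+0.80)·1350 + (-0.05)·1300 + (-0.10)·1200 + (-0.10)·1650 = 730.0
  d_2 = (-0.15)·1350 + (+0.80)·1300 + (-0.30)·1200 + (-0.25)·1650 = 65.0
  d_3 = (-0.05)·1350 + (-0.35)·1300 + (+1.00)·1200 + (-0.10)·1650 = 512.5
  d_4 = (-0.15)·1350 + (-0.15)·1300 + (-0.35)·1200 + (+0.60)·1650 = 172.5

d_2 = 65.0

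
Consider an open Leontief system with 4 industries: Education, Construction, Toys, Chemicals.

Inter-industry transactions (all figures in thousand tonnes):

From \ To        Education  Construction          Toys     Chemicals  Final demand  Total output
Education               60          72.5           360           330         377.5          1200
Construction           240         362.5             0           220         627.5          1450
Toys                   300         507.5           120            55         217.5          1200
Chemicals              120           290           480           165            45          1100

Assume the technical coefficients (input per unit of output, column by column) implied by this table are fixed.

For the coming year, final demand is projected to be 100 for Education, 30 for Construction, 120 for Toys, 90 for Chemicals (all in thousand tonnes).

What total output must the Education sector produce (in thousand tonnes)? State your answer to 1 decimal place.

x_1 = 334.0

Technical coefficients a_ij = z_ij / X_j:
  a_11 = 60/1200 = 0.05, a_21 = 240/1200 = 0.20, a_31 = 300/1200 = 0.25, a_41 = 120/1200 = 0.10
  a_12 = 72.5/1450 = 0.05, a_22 = 362.5/1450 = 0.25, a_32 = 507.5/1450 = 0.35, a_42 = 290/1450 = 0.20
  a_13 = 360/1200 = 0.30, a_23 = 0/1200 = 0.00, a_33 = 120/1200 = 0.10, a_43 = 480/1200 = 0.40
  a_14 = 330/1100 = 0.30, a_24 = 220/1100 = 0.20, a_34 = 55/1100 = 0.05, a_44 = 165/1100 = 0.15
I − A =
  [   0.95    -0.05    -0.30    -0.30]
  [  -0.20     0.75     0.00    -0.20]
  [  -0.25    -0.35     0.90    -0.05]
  [  -0.10    -0.20    -0.40     0.85]
Compute the cofactors C_ij = (−1)^(i+j)·(3×3 minor ij) of I−A; the adjugate is their transpose:
adj(I−A) = Cᵀ =
  [ 0.494750   0.225500   0.273250   0.243750]
  [ 0.187000   0.585500   0.157000   0.213000]
  [ 0.221625   0.307500   0.523625   0.181375]
  [ 0.206500   0.309000   0.315500   0.555000]
det(I−A) = Σ_j (I−A)_1j·C_1j = (0.95)(0.494750) + (-0.05)(0.187000) + (-0.30)(0.221625) + (-0.30)(0.206500) = 0.332225
(I − A)⁻¹ = adj(I−A) / det(I−A) ≈
  [   1.4892     0.6788     0.8225     0.7337]
  [   0.5629     1.7624     0.4726     0.6411]
  [   0.6671     0.9256     1.5761     0.5459]
  [   0.6216     0.9301     0.9497     1.6706]
x = (I − A)⁻¹ d = adj(I−A)·d / det(I−A), with det(I−A) = 0.332225:
  x_1 = (0.494750·100 + 0.225500·30 + 0.273250·120 + 0.243750·90) / 0.332225 = 110.9675 / 0.332225 ≈ 334.0
  x_2 = (0.187000·100 + 0.585500·30 + 0.157000·120 + 0.213000·90) / 0.332225 = 74.275 / 0.332225 ≈ 223.6
  x_3 = (0.221625·100 + 0.307500·30 + 0.523625·120 + 0.181375·90) / 0.332225 = 110.54625 / 0.332225 ≈ 332.7
  x_4 = (0.206500·100 + 0.309000·30 + 0.315500·120 + 0.555000·90) / 0.332225 = 117.73 / 0.332225 ≈ 354.4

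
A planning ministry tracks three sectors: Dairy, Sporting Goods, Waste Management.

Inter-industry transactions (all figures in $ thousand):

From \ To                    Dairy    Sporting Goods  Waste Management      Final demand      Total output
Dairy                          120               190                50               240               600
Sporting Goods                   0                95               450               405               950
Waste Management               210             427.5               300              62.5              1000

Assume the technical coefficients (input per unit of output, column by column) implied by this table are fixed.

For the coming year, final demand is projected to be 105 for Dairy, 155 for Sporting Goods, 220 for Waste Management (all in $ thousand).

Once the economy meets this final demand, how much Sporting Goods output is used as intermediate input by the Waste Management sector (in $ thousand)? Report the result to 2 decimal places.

z_23 = 394.08

Technical coefficients a_ij = z_ij / X_j:
  a_11 = 120/600 = 0.20, a_21 = 0/600 = 0.00, a_31 = 210/600 = 0.35
  a_12 = 190/950 = 0.20, a_22 = 95/950 = 0.10, a_32 = 427.5/950 = 0.45
  a_13 = 50/1000 = 0.05, a_23 = 450/1000 = 0.45, a_33 = 300/1000 = 0.30
I − A =
  [   0.80    -0.20    -0.05]
  [   0.00     0.90    -0.45]
  [  -0.35    -0.45     0.70]
Cofactors of I−A, C_ij = (−1)^(i+j)·(minor ij) (rows/columns in the sector order above):
  C_11 = (0.90)(0.70) − (-0.45)(-0.45) = 0.4275
  C_12 = −[(0.00)(0.70) − (-0.45)(-0.35)] = 0.1575
  C_13 = (0.00)(-0.45) − (0.90)(-0.35) = 0.3150
  C_21 = −[(-0.20)(0.70) − (-0.05)(-0.45)] = 0.1625
  C_22 = (0.80)(0.70) − (-0.05)(-0.35) = 0.5425
  C_23 = −[(0.80)(-0.45) − (-0.20)(-0.35)] = 0.4300
  C_31 = (-0.20)(-0.45) − (-0.05)(0.90) = 0.1350
  C_32 = −[(0.80)(-0.45) − (-0.05)(0.00)] = 0.3600
  C_33 = (0.80)(0.90) − (-0.20)(0.00) = 0.7200
det(I−A) = Σ_j (I−A)_1j·C_1j = (0.80)(0.4275) + (-0.20)(0.1575) + (-0.05)(0.3150) = 0.29475
adj(I−A) = Cᵀ =
  [ 0.4275   0.1625   0.1350]
  [ 0.1575   0.5425   0.3600]
  [ 0.3150   0.4300   0.7200]
(I − A)⁻¹ = adj(I−A) / det(I−A) ≈
  [   1.4504     0.5513     0.4580]
  [   0.5344     1.8405     1.2214]
  [   1.0687     1.4589     2.4427]
First solve x = (I − A)⁻¹ d = adj(I−A)·d / det(I−A); in particular x_3 = (0.3150·105 + 0.4300·155 + 0.7200·220) / 0.29475 = 258.125 / 0.29475 ≈ 875.7422.
Intermediate flow from 2 to 3: z_23 = a_23 · x_3 = 0.45 × 258.125 / 0.29475 = 116.15625 / 0.29475 ≈ 394.08.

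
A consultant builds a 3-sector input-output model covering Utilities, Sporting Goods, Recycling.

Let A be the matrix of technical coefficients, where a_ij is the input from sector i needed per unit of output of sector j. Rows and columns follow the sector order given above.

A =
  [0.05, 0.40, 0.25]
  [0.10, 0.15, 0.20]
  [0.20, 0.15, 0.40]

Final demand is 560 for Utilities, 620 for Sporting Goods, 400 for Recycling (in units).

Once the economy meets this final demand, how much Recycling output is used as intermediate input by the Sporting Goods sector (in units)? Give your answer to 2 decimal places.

I − A =
  [   0.95    -0.40    -0.25]
  [  -0.10     0.85    -0.20]
  [  -0.20    -0.15     0.60]
Cofactors of I−A, C_ij = (−1)^(i+j)·(minor ij) (rows/columns in the sector order above):
  C_11 = (0.85)(0.60) − (-0.20)(-0.15) = 0.4800
  C_12 = −[(-0.10)(0.60) − (-0.20)(-0.20)] = 0.1000
  C_13 = (-0.10)(-0.15) − (0.85)(-0.20) = 0.1850
  C_21 = −[(-0.40)(0.60) − (-0.25)(-0.15)] = 0.2775
  C_22 = (0.95)(0.60) − (-0.25)(-0.20) = 0.5200
  C_23 = −[(0.95)(-0.15) − (-0.40)(-0.20)] = 0.2225
  C_31 = (-0.40)(-0.20) − (-0.25)(0.85) = 0.2925
  C_32 = −[(0.95)(-0.20) − (-0.25)(-0.10)] = 0.2150
  C_33 = (0.95)(0.85) − (-0.40)(-0.10) = 0.7675
det(I−A) = Σ_j (I−A)_1j·C_1j = (0.95)(0.4800) + (-0.40)(0.1000) + (-0.25)(0.1850) = 0.36975
adj(I−A) = Cᵀ =
  [ 0.4800   0.2775   0.2925]
  [ 0.1000   0.5200   0.2150]
  [ 0.1850   0.2225   0.7675]
(I − A)⁻¹ = adj(I−A) / det(I−A) ≈
  [   1.2982     0.7505     0.7911]
  [   0.2705     1.4064     0.5815]
  [   0.5003     0.6018     2.0757]
First solve x = (I − A)⁻¹ d = adj(I−A)·d / det(I−A); in particular x_2 = (0.1000·560 + 0.5200·620 + 0.2150·400) / 0.36975 = 464.40 / 0.36975 ≈ 1255.9838.
Intermediate flow from 3 to 2: z_32 = a_32 · x_2 = 0.15 × 464.40 / 0.36975 = 69.66 / 0.36975 ≈ 188.40.

z_32 = 188.40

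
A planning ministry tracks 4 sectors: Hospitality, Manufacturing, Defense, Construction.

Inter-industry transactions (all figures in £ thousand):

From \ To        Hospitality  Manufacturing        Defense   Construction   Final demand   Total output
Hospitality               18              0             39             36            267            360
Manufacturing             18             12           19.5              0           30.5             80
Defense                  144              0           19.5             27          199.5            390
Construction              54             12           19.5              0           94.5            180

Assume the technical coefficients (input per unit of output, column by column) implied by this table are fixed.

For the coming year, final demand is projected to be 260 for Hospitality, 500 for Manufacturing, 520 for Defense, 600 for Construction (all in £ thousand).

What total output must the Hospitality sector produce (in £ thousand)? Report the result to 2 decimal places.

x_H = 543.44

Technical coefficients a_ij = z_ij / X_j:
  a_HH = 18/360 = 0.05, a_MH = 18/360 = 0.05, a_DH = 144/360 = 0.40, a_CH = 54/360 = 0.15
  a_HM = 0/80 = 0.00, a_MM = 12/80 = 0.15, a_DM = 0/80 = 0.00, a_CM = 12/80 = 0.15
  a_HD = 39/390 = 0.10, a_MD = 19.5/390 = 0.05, a_DD = 19.5/390 = 0.05, a_CD = 19.5/390 = 0.05
  a_HC = 36/180 = 0.20, a_MC = 0/180 = 0.00, a_DC = 27/180 = 0.15, a_CC = 0/180 = 0.00
I − A =
  [   0.95     0.00    -0.10    -0.20]
  [  -0.05     0.85    -0.05     0.00]
  [  -0.40     0.00     0.95    -0.15]
  [  -0.15    -0.15    -0.05     1.00]
Compute the cofactors C_ij = (−1)^(i+j)·(3×3 minor ij) of I−A; the adjugate is their transpose:
adj(I−A) = Cᵀ =
  [ 0.800000   0.030750   0.095000   0.174250]
  [ 0.068250   0.820625   0.051500   0.021375]
  [ 0.360250   0.033375   0.780500   0.189125]
  [ 0.148250   0.129375   0.061000   0.733125]
det(I−A) = Σ_j (I−A)_1j·C_1j = (0.95)(0.800000) + (0.00)(0.068250) + (-0.10)(0.360250) + (-0.20)(0.148250) = 0.694325
(I − A)⁻¹ = adj(I−A) / det(I−A) ≈
  [   1.1522     0.0443     0.1368     0.2510]
  [   0.0983     1.1819     0.0742     0.0308]
  [   0.5188     0.0481     1.1241     0.2724]
  [   0.2135     0.1863     0.0879     1.0559]
x = (I − A)⁻¹ d = adj(I−A)·d / det(I−A), with det(I−A) = 0.694325:
  x_H = (0.800000·260 + 0.030750·500 + 0.095000·520 + 0.174250·600) / 0.694325 = 377.325 / 0.694325 ≈ 543.44
  x_M = (0.068250·260 + 0.820625·500 + 0.051500·520 + 0.021375·600) / 0.694325 = 467.6625 / 0.694325 ≈ 673.55
  x_D = (0.360250·260 + 0.033375·500 + 0.780500·520 + 0.189125·600) / 0.694325 = 629.6875 / 0.694325 ≈ 906.91
  x_C = (0.148250·260 + 0.129375·500 + 0.061000·520 + 0.733125·600) / 0.694325 = 574.8275 / 0.694325 ≈ 827.89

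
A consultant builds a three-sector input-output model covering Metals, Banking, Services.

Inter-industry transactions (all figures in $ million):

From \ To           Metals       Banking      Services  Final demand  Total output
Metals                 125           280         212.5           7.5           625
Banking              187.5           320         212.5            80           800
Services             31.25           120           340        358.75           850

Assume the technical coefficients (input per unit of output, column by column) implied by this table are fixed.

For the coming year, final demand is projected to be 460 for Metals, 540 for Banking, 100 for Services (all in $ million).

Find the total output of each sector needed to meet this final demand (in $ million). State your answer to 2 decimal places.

x_M = 1778.91, x_B = 2144.00, x_S = 850.91

Technical coefficients a_ij = z_ij / X_j:
  a_MM = 125/625 = 0.20, a_BM = 187.5/625 = 0.30, a_SM = 31.25/625 = 0.05
  a_MB = 280/800 = 0.35, a_BB = 320/800 = 0.40, a_SB = 120/800 = 0.15
  a_MS = 212.5/850 = 0.25, a_BS = 212.5/850 = 0.25, a_SS = 340/850 = 0.40
I − A =
  [   0.80    -0.35    -0.25]
  [  -0.30     0.60    -0.25]
  [  -0.05    -0.15     0.60]
Cofactors of I−A, C_ij = (−1)^(i+j)·(minor ij) (rows/columns in the sector order above):
  C_11 = (0.60)(0.60) − (-0.25)(-0.15) = 0.3225
  C_12 = −[(-0.30)(0.60) − (-0.25)(-0.05)] = 0.1925
  C_13 = (-0.30)(-0.15) − (0.60)(-0.05) = 0.0750
  C_21 = −[(-0.35)(0.60) − (-0.25)(-0.15)] = 0.2475
  C_22 = (0.80)(0.60) − (-0.25)(-0.05) = 0.4675
  C_23 = −[(0.80)(-0.15) − (-0.35)(-0.05)] = 0.1375
  C_31 = (-0.35)(-0.25) − (-0.25)(0.60) = 0.2375
  C_32 = −[(0.80)(-0.25) − (-0.25)(-0.30)] = 0.2750
  C_33 = (0.80)(0.60) − (-0.35)(-0.30) = 0.3750
det(I−A) = Σ_j (I−A)_1j·C_1j = (0.80)(0.3225) + (-0.35)(0.1925) + (-0.25)(0.0750) = 0.171875
adj(I−A) = Cᵀ =
  [ 0.3225   0.2475   0.2375]
  [ 0.1925   0.4675   0.2750]
  [ 0.0750   0.1375   0.3750]
(I − A)⁻¹ = adj(I−A) / det(I−A) ≈
  [   1.8764     1.4400     1.3818]
  [   1.1200     2.7200     1.6000]
  [   0.4364     0.8000     2.1818]
x = (I − A)⁻¹ d = adj(I−A)·d / det(I−A), with det(I−A) = 0.171875:
  x_M = (0.3225·460 + 0.2475·540 + 0.2375·100) / 0.171875 = 305.75 / 0.171875 ≈ 1778.91
  x_B = (0.1925·460 + 0.4675·540 + 0.2750·100) / 0.171875 = 368.50 / 0.171875 = 2144.00
  x_S = (0.0750·460 + 0.1375·540 + 0.3750·100) / 0.171875 = 146.25 / 0.171875 ≈ 850.91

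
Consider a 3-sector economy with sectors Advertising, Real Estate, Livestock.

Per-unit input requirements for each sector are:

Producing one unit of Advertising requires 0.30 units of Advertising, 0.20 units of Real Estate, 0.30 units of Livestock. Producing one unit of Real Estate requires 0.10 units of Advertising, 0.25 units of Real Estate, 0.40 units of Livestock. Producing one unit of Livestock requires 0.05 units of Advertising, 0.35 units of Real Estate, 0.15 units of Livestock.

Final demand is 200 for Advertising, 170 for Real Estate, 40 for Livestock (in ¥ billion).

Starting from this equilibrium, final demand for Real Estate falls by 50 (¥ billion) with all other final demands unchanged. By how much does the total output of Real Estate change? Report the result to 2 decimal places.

Δx_2 = -94.93

I − A =
  [   0.70    -0.10    -0.05]
  [  -0.20     0.75    -0.35]
  [  -0.30    -0.40     0.85]
Cofactors of I−A, C_ij = (−1)^(i+j)·(minor ij) (rows/columns in the sector order above):
  C_11 = (0.75)(0.85) − (-0.35)(-0.40) = 0.4975
  C_12 = −[(-0.20)(0.85) − (-0.35)(-0.30)] = 0.2750
  C_13 = (-0.20)(-0.40) − (0.75)(-0.30) = 0.3050
  C_21 = −[(-0.10)(0.85) − (-0.05)(-0.40)] = 0.1050
  C_22 = (0.70)(0.85) − (-0.05)(-0.30) = 0.5800
  C_23 = −[(0.70)(-0.40) − (-0.10)(-0.30)] = 0.3100
  C_31 = (-0.10)(-0.35) − (-0.05)(0.75) = 0.0725
  C_32 = −[(0.70)(-0.35) − (-0.05)(-0.20)] = 0.2550
  C_33 = (0.70)(0.75) − (-0.10)(-0.20) = 0.5050
det(I−A) = Σ_j (I−A)_1j·C_1j = (0.70)(0.4975) + (-0.10)(0.2750) + (-0.05)(0.3050) = 0.3055
adj(I−A) = Cᵀ =
  [ 0.4975   0.1050   0.0725]
  [ 0.2750   0.5800   0.2550]
  [ 0.3050   0.3100   0.5050]
(I − A)⁻¹ = adj(I−A) / det(I−A) ≈
  [   1.6285     0.3437     0.2373]
  [   0.9002     1.8985     0.8347]
  [   0.9984     1.0147     1.6530]
Δx = (I − A)⁻¹ Δd with Δd having -50 in the Real Estate component and 0 elsewhere.
So Δx_2 = L_22 · (-50), where L_22 = adj(I−A)_22 / det(I−A) = 0.5800 / 0.3055.
Δx_2 = 0.5800 × (-50) / 0.3055 = -29.00 / 0.3055 ≈ -94.93.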